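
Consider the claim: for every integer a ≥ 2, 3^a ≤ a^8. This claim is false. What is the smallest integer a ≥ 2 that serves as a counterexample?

a = 23

A counterexample is any integer a ≥ 2 such that 3^a > a^8; we check each in order.
For a = 2, 3, 4, 5, …, 20, 21, 22 the conclusion holds.
a = 23: 3^a = 94143178827 and a^8 = 78310985281, so 94143178827 > 78310985281.
Thus a = 23 disproves the claim, and no smaller a works.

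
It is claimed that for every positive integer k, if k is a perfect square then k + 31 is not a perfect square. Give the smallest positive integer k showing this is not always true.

A counterexample is any positive integer k such that k is a perfect square but k + 31 is a perfect square; we check each in order.
For k = 1, 4, 9, 16, …, 144, 169, 196 the conclusion holds.
k = 225: 225 = 15² and 225 + 31 = 256 = 16².
Thus k = 225 disproves the claim, and no smaller k works.

k = 225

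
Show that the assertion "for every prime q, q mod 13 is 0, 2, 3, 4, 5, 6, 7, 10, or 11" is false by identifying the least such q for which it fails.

Check each prime q in order until the claim fails.
For q = 2, 3, 5, 7, …, 37, 41, 43 the conclusion holds.
q = 47: 47 mod 13 = 8 — not in {0, 2, 3, 4, 5, 6, 7, 10, 11}.
So q = 47 is the smallest counterexample.

q = 47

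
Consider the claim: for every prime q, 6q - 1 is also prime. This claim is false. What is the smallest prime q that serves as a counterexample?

q = 11

A counterexample is any prime q such that 6q - 1 is not prime; we check each in order.
The first 4 eligible values, up to q = 7, all satisfy the conclusion.
q = 11: 6q - 1 = 65 = 5 × 13, not prime.
So q = 11 is the smallest counterexample.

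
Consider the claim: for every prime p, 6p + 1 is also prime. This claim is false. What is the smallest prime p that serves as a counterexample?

p = 19

We need the least prime p for which 6p + 1 is not prime.
p = 2: 6p + 1 = 13, prime.
p = 3: 6p + 1 = 19, prime.
p = 5: 6p + 1 = 31, prime.
p = 7: 6p + 1 = 43, prime.
p = 11: 6p + 1 = 67, prime.
p = 13: 6p + 1 = 79, prime.
p = 17: 6p + 1 = 103, prime.
p = 19: 6p + 1 = 115 = 5 × 23, not prime.
So p = 19 is the smallest counterexample.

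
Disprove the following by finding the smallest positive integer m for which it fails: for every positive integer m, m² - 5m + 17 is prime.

A counterexample is any positive integer m such that m² - 5m + 17 is not prime; we check each in order.
The first 12 eligible values, up to m = 12, all satisfy the conclusion.
m = 13: m² - 5m + 17 = 121 = 11 × 11, composite.
Hence m = 13 is a counterexample.

m = 13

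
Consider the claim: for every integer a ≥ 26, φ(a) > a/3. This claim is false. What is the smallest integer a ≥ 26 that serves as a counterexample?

a = 30

We need the least integer a ≥ 26 for which the claim fails.
The first 4 eligible values, up to a = 29, all satisfy the conclusion.
a = 30: φ(30) = 8 and 30/3 = 10, so φ(30) ≤ 30/3.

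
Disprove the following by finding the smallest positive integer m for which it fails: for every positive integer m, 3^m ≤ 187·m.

m = 7

m = 1: 3^m = 3 and 187·m = 187, so 3 ≤ 187.
m = 2: 3^m = 9 and 187·m = 374, so 9 ≤ 374.
m = 3: 3^m = 27 and 187·m = 561, so 27 ≤ 561.
m = 4: 3^m = 81 and 187·m = 748, so 81 ≤ 748.
m = 5: 3^m = 243 and 187·m = 935, so 243 ≤ 935.
m = 6: 3^m = 729 and 187·m = 1122, so 729 ≤ 1122.
m = 7: 3^m = 2187 and 187·m = 1309, so 2187 > 1309.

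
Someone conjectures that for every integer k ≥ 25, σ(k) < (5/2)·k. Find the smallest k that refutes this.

The first 11 eligible values, up to k = 35, all satisfy the conclusion.
k = 36: σ(36) = 91; 91 ≥ 90.
So k = 36 is the smallest counterexample.

k = 36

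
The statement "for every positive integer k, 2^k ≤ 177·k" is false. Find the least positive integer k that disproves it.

For k = 1, 2, 3, 4, 5, 6, 7, 8, 9, 10 the conclusion holds.
k = 11: 2^k = 2048 and 177·k = 1947, so 2048 > 1947.

k = 11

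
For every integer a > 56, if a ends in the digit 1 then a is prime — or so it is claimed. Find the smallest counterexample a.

a = 81

Check each integer a > 56 in order until a ends in the digit 1 but a is not prime.
For a = 61, 71 the conclusion holds.
a = 81: 81 ends in 1; 81 = 3 × 27, composite.
So a = 81 is the smallest counterexample.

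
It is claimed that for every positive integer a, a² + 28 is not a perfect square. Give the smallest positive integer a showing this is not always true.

A counterexample is any positive integer a such that a² + 28 is a perfect square; we check each in order.
a = 1: 1² + 28 = 29, not a perfect square.
a = 2: 2² + 28 = 32, not a perfect square.
a = 3: 3² + 28 = 37, not a perfect square.
a = 4: 4² + 28 = 44, not a perfect square.
a = 5: 5² + 28 = 53, not a perfect square.
a = 6: 6² + 28 = 64 = 8², a perfect square.

a = 6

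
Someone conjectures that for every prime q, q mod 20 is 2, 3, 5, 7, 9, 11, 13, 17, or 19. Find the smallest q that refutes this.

q = 41

Check each prime q in order until the claim fails.
The first 12 eligible values, up to q = 37, all satisfy the conclusion.
q = 41: 41 mod 20 = 1 — not in {2, 3, 5, 7, 9, 11, 13, 17, 19}.
Hence q = 41 is a counterexample.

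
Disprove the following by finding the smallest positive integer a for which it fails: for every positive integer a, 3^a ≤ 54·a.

We need the least positive integer a for which 3^a > 54·a.
For a = 1, 2, 3, 4, 5 the conclusion holds.
a = 6: 3^a = 729 and 54·a = 324, so 729 > 324.
Hence a = 6 is a counterexample.

a = 6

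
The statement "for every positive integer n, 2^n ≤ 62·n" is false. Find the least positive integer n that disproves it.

n = 10

A counterexample is any positive integer n such that 2^n > 62·n; we check each in order.
For n = 1, 2, 3, 4, 5, 6, 7, 8, 9 the conclusion holds.
n = 10: 2^n = 1024 and 62·n = 620, so 1024 > 620.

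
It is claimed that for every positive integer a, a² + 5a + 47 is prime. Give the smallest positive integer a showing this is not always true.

a = 38

Check each positive integer a in order until a² + 5a + 47 is not prime.
The first 37 eligible values, up to a = 37, all satisfy the conclusion.
a = 38: a² + 5a + 47 = 1681 = 41 × 41, composite.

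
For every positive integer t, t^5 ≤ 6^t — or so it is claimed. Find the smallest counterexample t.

t = 3

A counterexample is any positive integer t such that t^5 > 6^t; we check each in order.
For t = 1, 2 the conclusion holds.
t = 3: t^5 = 243 and 6^t = 216, so 243 > 216.
So t = 3 is the smallest counterexample.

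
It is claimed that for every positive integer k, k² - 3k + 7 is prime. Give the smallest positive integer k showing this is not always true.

Check each positive integer k in order until k² - 3k + 7 is not prime.
The first 5 eligible values, up to k = 5, all satisfy the conclusion.
k = 6: k² - 3k + 7 = 25 = 5 × 5, composite.
Hence k = 6 is a counterexample.

k = 6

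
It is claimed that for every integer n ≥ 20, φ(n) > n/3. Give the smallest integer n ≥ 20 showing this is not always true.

n = 24

A counterexample is any integer n ≥ 20 such that the claim fails; we check each in order.
For n = 20, 21, 22, 23 the conclusion holds.
n = 24: φ(24) = 8 and 24/3 = 8, so φ(24) ≤ 24/3.
So n = 24 is the smallest counterexample.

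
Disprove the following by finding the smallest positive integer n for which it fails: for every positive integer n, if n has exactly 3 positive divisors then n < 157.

n = 169

A counterexample is any positive integer n such that n has exactly 3 positive divisors but the claim fails; we check each in order.
n = 4: τ(4) = 3; 4 < 157.
n = 9: τ(9) = 3; 9 < 157.
n = 25: τ(25) = 3; 25 < 157.
n = 49: τ(49) = 3; 49 < 157.
n = 121: τ(121) = 3; 121 < 157.
n = 169: τ(169) = 3; 169 ≥ 157.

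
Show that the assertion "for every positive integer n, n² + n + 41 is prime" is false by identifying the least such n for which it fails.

n = 40

We need the least positive integer n for which n² + n + 41 is not prime.
For n = 1, 2, 3, 4, …, 37, 38, 39 the conclusion holds.
n = 40: n² + n + 41 = 1681 = 41 × 41, composite.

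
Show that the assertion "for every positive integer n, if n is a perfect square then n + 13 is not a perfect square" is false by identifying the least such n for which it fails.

A counterexample is any positive integer n such that n is a perfect square but n + 13 is a perfect square; we check each in order.
For n = 1, 4, 9, 16, 25 the conclusion holds.
n = 36: 36 = 6² and 36 + 13 = 49 = 7².
So n = 36 is the smallest counterexample.

n = 36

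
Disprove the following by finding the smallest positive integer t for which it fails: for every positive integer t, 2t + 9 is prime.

t = 3

A counterexample is any positive integer t such that 2t + 9 is not prime; we check each in order.
t = 1: 2t + 9 = 11, prime.
t = 2: 2t + 9 = 13, prime.
t = 3: 2t + 9 = 15 = 3 × 5, composite.
So t = 3 is the smallest counterexample.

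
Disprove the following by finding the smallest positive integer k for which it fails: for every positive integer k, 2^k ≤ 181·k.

k = 11

We need the least positive integer k for which 2^k > 181·k.
For k = 1, 2, 3, 4, 5, 6, 7, 8, 9, 10 the conclusion holds.
k = 11: 2^k = 2048 and 181·k = 1991, so 2048 > 1991.
Thus k = 11 disproves the claim, and no smaller k works.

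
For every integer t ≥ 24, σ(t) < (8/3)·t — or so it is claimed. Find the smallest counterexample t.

A counterexample is any integer t ≥ 24 such that the claim fails; we check each in order.
For t = 24, 25, 26, 27, …, 57, 58, 59 the conclusion holds.
t = 60: σ(60) = 168; 168 ≥ 160.
Thus t = 60 disproves the claim, and no smaller t works.

t = 60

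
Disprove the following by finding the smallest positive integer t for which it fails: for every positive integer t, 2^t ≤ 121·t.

t = 11

Check each positive integer t in order until 2^t > 121·t.
The first 10 eligible values, up to t = 10, all satisfy the conclusion.
t = 11: 2^t = 2048 and 121·t = 1331, so 2048 > 1331.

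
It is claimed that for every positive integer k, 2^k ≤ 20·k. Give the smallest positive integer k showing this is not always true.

k = 8

We need the least positive integer k for which 2^k > 20·k.
k = 1: 2^k = 2 and 20·k = 20, so 2 ≤ 20.
k = 2: 2^k = 4 and 20·k = 40, so 4 ≤ 40.
k = 3: 2^k = 8 and 20·k = 60, so 8 ≤ 60.
k = 4: 2^k = 16 and 20·k = 80, so 16 ≤ 80.
k = 5: 2^k = 32 and 20·k = 100, so 32 ≤ 100.
k = 6: 2^k = 64 and 20·k = 120, so 64 ≤ 120.
k = 7: 2^k = 128 and 20·k = 140, so 128 ≤ 140.
k = 8: 2^k = 256 and 20·k = 160, so 256 > 160.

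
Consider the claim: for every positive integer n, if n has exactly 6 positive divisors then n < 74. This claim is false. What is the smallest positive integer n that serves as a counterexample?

n = 75

The first 11 eligible values, up to n = 68, all satisfy the conclusion.
n = 75: τ(75) = 6; 75 ≥ 74.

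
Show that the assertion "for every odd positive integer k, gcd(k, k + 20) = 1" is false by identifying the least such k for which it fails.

A counterexample is any odd positive integer k such that gcd(k, k + 20) > 1; we check each in order.
k = 1: gcd(1, 21) = 1.
k = 3: gcd(3, 23) = 1.
k = 5: gcd(5, 25) = 5.
Thus k = 5 disproves the claim, and no smaller k works.

k = 5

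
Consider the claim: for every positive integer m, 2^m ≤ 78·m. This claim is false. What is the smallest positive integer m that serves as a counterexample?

A counterexample is any positive integer m such that 2^m > 78·m; we check each in order.
For m = 1, 2, 3, 4, 5, 6, 7, 8, 9 the conclusion holds.
m = 10: 2^m = 1024 and 78·m = 780, so 1024 > 780.
Hence m = 10 is a counterexample.

m = 10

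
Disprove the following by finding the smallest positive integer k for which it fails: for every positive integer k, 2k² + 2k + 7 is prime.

k = 6

The first 5 eligible values, up to k = 5, all satisfy the conclusion.
k = 6: 2k² + 2k + 7 = 91 = 7 × 13, composite.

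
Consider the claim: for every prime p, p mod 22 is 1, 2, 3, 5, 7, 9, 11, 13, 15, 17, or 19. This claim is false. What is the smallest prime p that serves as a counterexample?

For p = 2, 3, 5, 7, …, 31, 37, 41 the conclusion holds.
p = 43: 43 mod 22 = 21 — not in {1, 2, 3, 5, 7, 9, 11, 13, 15, 17, 19}.

p = 43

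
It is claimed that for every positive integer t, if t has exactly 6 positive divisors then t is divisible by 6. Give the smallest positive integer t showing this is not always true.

t = 20

Check each positive integer t in order until t has exactly 6 positive divisors but t is not divisible by 6.
t = 12: τ(12) = 6; 12 mod 6 = 0.
t = 18: τ(18) = 6; 18 mod 6 = 0.
t = 20: τ(20) = 6; 20 mod 6 = 2.
So t = 20 is the smallest counterexample.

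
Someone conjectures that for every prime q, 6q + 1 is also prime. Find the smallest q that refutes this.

q = 19

q = 2: 6q + 1 = 13, prime.
q = 3: 6q + 1 = 19, prime.
q = 5: 6q + 1 = 31, prime.
q = 7: 6q + 1 = 43, prime.
q = 11: 6q + 1 = 67, prime.
q = 13: 6q + 1 = 79, prime.
q = 17: 6q + 1 = 103, prime.
q = 19: 6q + 1 = 115 = 5 × 23, not prime.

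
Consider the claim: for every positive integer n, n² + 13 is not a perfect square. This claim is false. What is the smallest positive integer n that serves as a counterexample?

n = 6

n = 1: 1² + 13 = 14, not a perfect square.
n = 2: 2² + 13 = 17, not a perfect square.
n = 3: 3² + 13 = 22, not a perfect square.
n = 4: 4² + 13 = 29, not a perfect square.
n = 5: 5² + 13 = 38, not a perfect square.
n = 6: 6² + 13 = 49 = 7², a perfect square.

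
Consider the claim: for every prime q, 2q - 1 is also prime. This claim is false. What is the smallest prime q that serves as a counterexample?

For q = 2, 3 the conclusion holds.
q = 5: 2q - 1 = 9 = 3 × 3, not prime.
Thus q = 5 disproves the claim, and no smaller q works.

q = 5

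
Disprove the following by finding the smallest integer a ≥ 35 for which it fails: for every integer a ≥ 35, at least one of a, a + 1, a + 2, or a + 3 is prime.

For a = 35, 36, 37, 38, …, 45, 46, 47 the conclusion holds.
a = 48: 48 = 2 × 24; 49 = 7 × 7; 50 = 2 × 25; 51 = 3 × 17 — all composite.

a = 48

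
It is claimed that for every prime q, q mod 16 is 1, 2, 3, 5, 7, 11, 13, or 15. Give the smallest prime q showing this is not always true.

A counterexample is any prime q such that the claim fails; we check each in order.
The first 12 eligible values, up to q = 37, all satisfy the conclusion.
q = 41: 41 mod 16 = 9 — not in {1, 2, 3, 5, 7, 11, 13, 15}.
Thus q = 41 disproves the claim, and no smaller q works.

q = 41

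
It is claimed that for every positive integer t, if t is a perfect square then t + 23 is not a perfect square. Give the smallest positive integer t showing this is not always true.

t = 121

A counterexample is any positive integer t such that t is a perfect square but t + 23 is a perfect square; we check each in order.
The first 10 eligible values, up to t = 100, all satisfy the conclusion.
t = 121: 121 = 11² and 121 + 23 = 144 = 12².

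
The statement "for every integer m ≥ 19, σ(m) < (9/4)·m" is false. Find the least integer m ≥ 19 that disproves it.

m = 24

The first 5 eligible values, up to m = 23, all satisfy the conclusion.
m = 24: σ(24) = 60; 60 ≥ 54.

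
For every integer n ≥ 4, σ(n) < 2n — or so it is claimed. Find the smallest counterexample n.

n = 6

For n = 4, 5 the conclusion holds.
n = 6: σ(6) = 12; 12 ≥ 12.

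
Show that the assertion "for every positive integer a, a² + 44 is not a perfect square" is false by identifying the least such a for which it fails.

We need the least positive integer a for which a² + 44 is a perfect square.
For a = 1, 2, 3, 4, 5, 6, 7, 8, 9 the conclusion holds.
a = 10: 10² + 44 = 144 = 12², a perfect square.

a = 10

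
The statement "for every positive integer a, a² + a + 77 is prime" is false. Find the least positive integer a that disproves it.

a = 6

Check each positive integer a in order until a² + a + 77 is not prime.
The first 5 eligible values, up to a = 5, all satisfy the conclusion.
a = 6: a² + a + 77 = 119 = 7 × 17, composite.
So a = 6 is the smallest counterexample.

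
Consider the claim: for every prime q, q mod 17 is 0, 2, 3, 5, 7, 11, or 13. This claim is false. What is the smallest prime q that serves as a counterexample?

q = 23

A counterexample is any prime q such that the claim fails; we check each in order.
q = 2: 2 mod 17 = 2.
q = 3: 3 mod 17 = 3.
q = 5: 5 mod 17 = 5.
q = 7: 7 mod 17 = 7.
q = 11: 11 mod 17 = 11.
q = 13: 13 mod 17 = 13.
q = 17: 17 mod 17 = 0.
q = 19: 19 mod 17 = 2.
q = 23: 23 mod 17 = 6 — not in {0, 2, 3, 5, 7, 11, 13}.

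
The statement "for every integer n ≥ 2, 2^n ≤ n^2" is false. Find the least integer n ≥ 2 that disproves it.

n = 5

A counterexample is any integer n ≥ 2 such that 2^n > n^2; we check each in order.
For n = 2, 3, 4 the conclusion holds.
n = 5: 2^n = 32 and n^2 = 25, so 32 > 25.
So n = 5 is the smallest counterexample.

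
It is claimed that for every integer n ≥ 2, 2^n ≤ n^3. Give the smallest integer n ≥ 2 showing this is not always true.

n = 10

For n = 2, 3, 4, 5, 6, 7, 8, 9 the conclusion holds.
n = 10: 2^n = 1024 and n^3 = 1000, so 1024 > 1000.
So n = 10 is the smallest counterexample.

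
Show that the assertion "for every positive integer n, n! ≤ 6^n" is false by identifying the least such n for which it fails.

n = 14

For n = 1, 2, 3, 4, …, 11, 12, 13 the conclusion holds.
n = 14: n! = 87178291200 and 6^n = 78364164096, so 87178291200 > 78364164096.
Thus n = 14 disproves the claim, and no smaller n works.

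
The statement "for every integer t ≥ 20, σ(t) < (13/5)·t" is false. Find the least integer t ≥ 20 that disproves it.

A counterexample is any integer t ≥ 20 such that the claim fails; we check each in order.
For t = 20, 21, 22, 23, …, 57, 58, 59 the conclusion holds.
t = 60: σ(60) = 168; 168 ≥ 156.
So t = 60 is the smallest counterexample.

t = 60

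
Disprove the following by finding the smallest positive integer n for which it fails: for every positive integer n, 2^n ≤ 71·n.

n = 10

A counterexample is any positive integer n such that 2^n > 71·n; we check each in order.
For n = 1, 2, 3, 4, 5, 6, 7, 8, 9 the conclusion holds.
n = 10: 2^n = 1024 and 71·n = 710, so 1024 > 710.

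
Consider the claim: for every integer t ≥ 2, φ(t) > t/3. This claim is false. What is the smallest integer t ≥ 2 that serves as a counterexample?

t = 6

Check each integer t ≥ 2 in order until the claim fails.
t = 2: φ(2) = 1 and 2/3 = 2/3, so φ(2) > 2/3.
t = 3: φ(3) = 2 and 3/3 = 1, so φ(3) > 3/3.
t = 4: φ(4) = 2 and 4/3 = 4/3, so φ(4) > 4/3.
t = 5: φ(5) = 4 and 5/3 = 5/3, so φ(5) > 5/3.
t = 6: φ(6) = 2 and 6/3 = 2, so φ(6) ≤ 6/3.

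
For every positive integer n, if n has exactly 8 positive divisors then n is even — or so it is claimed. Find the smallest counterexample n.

A counterexample is any positive integer n such that n has exactly 8 positive divisors but n is odd; we check each in order.
For n = 24, 30, 40, 42, …, 88, 102, 104 the conclusion holds.
n = 105: divisors of 105: 1, 3, 5, 7, 15, 21, 35, 105; 105 is odd.

n = 105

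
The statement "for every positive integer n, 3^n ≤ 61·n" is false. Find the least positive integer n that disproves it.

n = 6

We need the least positive integer n for which 3^n > 61·n.
n = 1: 3^n = 3 and 61·n = 61, so 3 ≤ 61.
n = 2: 3^n = 9 and 61·n = 122, so 9 ≤ 122.
n = 3: 3^n = 27 and 61·n = 183, so 27 ≤ 183.
n = 4: 3^n = 81 and 61·n = 244, so 81 ≤ 244.
n = 5: 3^n = 243 and 61·n = 305, so 243 ≤ 305.
n = 6: 3^n = 729 and 61·n = 366, so 729 > 366.
So n = 6 is the smallest counterexample.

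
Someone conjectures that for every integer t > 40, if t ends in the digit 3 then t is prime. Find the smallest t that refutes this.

t = 63

We need the least integer t > 40 for which t ends in the digit 3 but t is not prime.
For t = 43, 53 the conclusion holds.
t = 63: 63 ends in 3; 63 = 3 × 21, composite.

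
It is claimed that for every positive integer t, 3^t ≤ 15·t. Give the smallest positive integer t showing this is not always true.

t = 4

Check each positive integer t in order until 3^t > 15·t.
t = 1: 3^t = 3 and 15·t = 15, so 3 ≤ 15.
t = 2: 3^t = 9 and 15·t = 30, so 9 ≤ 30.
t = 3: 3^t = 27 and 15·t = 45, so 27 ≤ 45.
t = 4: 3^t = 81 and 15·t = 60, so 81 > 60.
Thus t = 4 disproves the claim, and no smaller t works.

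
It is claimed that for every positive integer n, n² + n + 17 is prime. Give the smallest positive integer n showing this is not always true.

n = 16

We need the least positive integer n for which n² + n + 17 is not prime.
For n = 1, 2, 3, 4, …, 13, 14, 15 the conclusion holds.
n = 16: n² + n + 17 = 289 = 17 × 17, composite.
So n = 16 is the smallest counterexample.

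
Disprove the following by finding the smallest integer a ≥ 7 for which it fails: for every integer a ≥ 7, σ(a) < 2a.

We need the least integer a ≥ 7 for which the claim fails.
a = 7: σ(7) = 8; 8 < 14.
a = 8: σ(8) = 15; 15 < 16.
a = 9: σ(9) = 13; 13 < 18.
a = 10: σ(10) = 18; 18 < 20.
a = 11: σ(11) = 12; 12 < 22.
a = 12: σ(12) = 28; 28 ≥ 24.
Hence a = 12 is a counterexample.

a = 12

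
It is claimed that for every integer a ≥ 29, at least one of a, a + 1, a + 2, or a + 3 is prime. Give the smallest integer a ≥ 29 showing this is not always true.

We need the least integer a ≥ 29 for which a, a + 1, a + 2, a + 3 are all composite.
a = 29: 29 is prime.
a = 30: 31 is prime.
a = 31: 31 is prime.
a = 32: 32 = 2 × 16; 33 = 3 × 11; 34 = 2 × 17; 35 = 5 × 7 — all composite.
So a = 32 is the smallest counterexample.

a = 32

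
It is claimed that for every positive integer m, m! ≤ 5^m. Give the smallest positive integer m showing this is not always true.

Check each positive integer m in order until m! > 5^m.
For m = 1, 2, 3, 4, …, 9, 10, 11 the conclusion holds.
m = 12: m! = 479001600 and 5^m = 244140625, so 479001600 > 244140625.
Thus m = 12 disproves the claim, and no smaller m works.

m = 12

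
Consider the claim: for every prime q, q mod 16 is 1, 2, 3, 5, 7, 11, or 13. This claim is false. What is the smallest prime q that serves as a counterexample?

q = 31

A counterexample is any prime q such that the claim fails; we check each in order.
The first 10 eligible values, up to q = 29, all satisfy the conclusion.
q = 31: 31 mod 16 = 15 — not in {1, 2, 3, 5, 7, 11, 13}.
So q = 31 is the smallest counterexample.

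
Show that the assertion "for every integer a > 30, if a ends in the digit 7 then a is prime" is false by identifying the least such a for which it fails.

a = 57

We need the least integer a > 30 for which a ends in the digit 7 but a is not prime.
a = 37: 37 ends in 7 and is prime.
a = 47: 47 ends in 7 and is prime.
a = 57: 57 ends in 7; 57 = 3 × 19, composite.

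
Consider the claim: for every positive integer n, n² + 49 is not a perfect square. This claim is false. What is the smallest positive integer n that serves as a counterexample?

Check each positive integer n in order until n² + 49 is a perfect square.
For n = 1, 2, 3, 4, …, 21, 22, 23 the conclusion holds.
n = 24: 24² + 49 = 625 = 25², a perfect square.
So n = 24 is the smallest counterexample.

n = 24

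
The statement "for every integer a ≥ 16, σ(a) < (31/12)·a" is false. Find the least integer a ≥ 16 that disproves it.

a = 48

A counterexample is any integer a ≥ 16 such that the claim fails; we check each in order.
For a = 16, 17, 18, 19, …, 45, 46, 47 the conclusion holds.
a = 48: σ(48) = 124; 124 ≥ 124.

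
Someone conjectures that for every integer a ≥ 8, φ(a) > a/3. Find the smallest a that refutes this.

A counterexample is any integer a ≥ 8 such that the claim fails; we check each in order.
The first 4 eligible values, up to a = 11, all satisfy the conclusion.
a = 12: φ(12) = 4 and 12/3 = 4, so φ(12) ≤ 12/3.

a = 12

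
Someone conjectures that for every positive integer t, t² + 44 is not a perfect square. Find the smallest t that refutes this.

t = 10

We need the least positive integer t for which t² + 44 is a perfect square.
For t = 1, 2, 3, 4, 5, 6, 7, 8, 9 the conclusion holds.
t = 10: 10² + 44 = 144 = 12², a perfect square.
Thus t = 10 disproves the claim, and no smaller t works.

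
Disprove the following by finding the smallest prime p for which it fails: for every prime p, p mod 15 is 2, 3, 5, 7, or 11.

A counterexample is any prime p such that the claim fails; we check each in order.
The first 5 eligible values, up to p = 11, all satisfy the conclusion.
p = 13: 13 mod 15 = 13 — not in {2, 3, 5, 7, 11}.
So p = 13 is the smallest counterexample.

p = 13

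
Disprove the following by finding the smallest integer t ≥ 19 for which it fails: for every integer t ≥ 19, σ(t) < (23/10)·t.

t = 24

A counterexample is any integer t ≥ 19 such that the claim fails; we check each in order.
The first 5 eligible values, up to t = 23, all satisfy the conclusion.
t = 24: σ(24) = 60; 60 ≥ 276/5.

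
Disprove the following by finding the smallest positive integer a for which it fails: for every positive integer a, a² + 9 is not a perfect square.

For a = 1, 2, 3 the conclusion holds.
a = 4: 4² + 9 = 25 = 5², a perfect square.
Thus a = 4 disproves the claim, and no smaller a works.

a = 4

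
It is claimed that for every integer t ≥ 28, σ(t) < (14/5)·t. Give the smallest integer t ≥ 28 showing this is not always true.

t = 60

For t = 28, 29, 30, 31, …, 57, 58, 59 the conclusion holds.
t = 60: σ(60) = 168; 168 ≥ 168.
Thus t = 60 disproves the claim, and no smaller t works.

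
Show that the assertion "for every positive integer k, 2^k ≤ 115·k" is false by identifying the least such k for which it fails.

k = 11

We need the least positive integer k for which 2^k > 115·k.
For k = 1, 2, 3, 4, 5, 6, 7, 8, 9, 10 the conclusion holds.
k = 11: 2^k = 2048 and 115·k = 1265, so 2048 > 1265.
Hence k = 11 is a counterexample.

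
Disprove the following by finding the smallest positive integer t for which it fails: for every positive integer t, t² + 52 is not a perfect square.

A counterexample is any positive integer t such that t² + 52 is a perfect square; we check each in order.
The first 11 eligible values, up to t = 11, all satisfy the conclusion.
t = 12: 12² + 52 = 196 = 14², a perfect square.

t = 12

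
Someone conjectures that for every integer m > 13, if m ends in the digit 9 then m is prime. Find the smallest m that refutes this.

For m = 19, 29 the conclusion holds.
m = 39: 39 ends in 9; 39 = 3 × 13, composite.

m = 39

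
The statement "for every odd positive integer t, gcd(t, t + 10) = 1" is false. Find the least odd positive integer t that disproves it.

t = 5

A counterexample is any odd positive integer t such that gcd(t, t + 10) > 1; we check each in order.
For t = 1, 3 the conclusion holds.
t = 5: gcd(5, 15) = 5.
So t = 5 is the smallest counterexample.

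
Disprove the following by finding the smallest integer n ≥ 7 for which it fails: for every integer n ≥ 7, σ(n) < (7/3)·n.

Check each integer n ≥ 7 in order until the claim fails.
n = 7: σ(7) = 8; 8 < 49/3.
n = 8: σ(8) = 15; 15 < 56/3.
n = 9: σ(9) = 13; 13 < 21.
n = 10: σ(10) = 18; 18 < 70/3.
n = 11: σ(11) = 12; 12 < 77/3.
n = 12: σ(12) = 28; 28 ≥ 28.

n = 12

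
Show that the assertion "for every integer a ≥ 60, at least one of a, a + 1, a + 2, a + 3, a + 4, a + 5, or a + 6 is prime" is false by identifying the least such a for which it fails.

For a = 60, 61, 62, 63, …, 87, 88, 89 the conclusion holds.
a = 90: 90 = 2 × 45; 91 = 7 × 13; 92 = 2 × 46; 93 = 3 × 31; 94 = 2 × 47; 95 = 5 × 19; 96 = 2 × 48 — all composite.

a = 90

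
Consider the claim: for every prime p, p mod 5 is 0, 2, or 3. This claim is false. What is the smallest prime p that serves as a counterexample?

p = 2: 2 mod 5 = 2.
p = 3: 3 mod 5 = 3.
p = 5: 5 mod 5 = 0.
p = 7: 7 mod 5 = 2.
p = 11: 11 mod 5 = 1 — not in {0, 2, 3}.
Hence p = 11 is a counterexample.

p = 11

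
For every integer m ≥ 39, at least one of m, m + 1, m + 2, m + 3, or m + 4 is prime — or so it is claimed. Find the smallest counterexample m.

m = 48

A counterexample is any integer m ≥ 39 such that m, m + 1, m + 2, m + 3, m + 4 are all composite; we check each in order.
The first 9 eligible values, up to m = 47, all satisfy the conclusion.
m = 48: 48 = 2 × 24; 49 = 7 × 7; 50 = 2 × 25; 51 = 3 × 17; 52 = 2 × 26 — all composite.
So m = 48 is the smallest counterexample.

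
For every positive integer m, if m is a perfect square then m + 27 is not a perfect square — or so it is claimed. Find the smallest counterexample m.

m = 9

m = 1: 1 + 27 = 28, not a perfect square.
m = 4: 4 + 27 = 31, not a perfect square.
m = 9: 9 = 3² and 9 + 27 = 36 = 6².
Thus m = 9 disproves the claim, and no smaller m works.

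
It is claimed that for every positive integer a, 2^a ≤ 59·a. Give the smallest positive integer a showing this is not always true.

a = 10

We need the least positive integer a for which 2^a > 59·a.
For a = 1, 2, 3, 4, 5, 6, 7, 8, 9 the conclusion holds.
a = 10: 2^a = 1024 and 59·a = 590, so 1024 > 590.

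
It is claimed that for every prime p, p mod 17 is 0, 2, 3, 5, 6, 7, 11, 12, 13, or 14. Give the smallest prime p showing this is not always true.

p = 43

For p = 2, 3, 5, 7, …, 31, 37, 41 the conclusion holds.
p = 43: 43 mod 17 = 9 — not in {0, 2, 3, 5, 6, 7, 11, 12, 13, 14}.
Hence p = 43 is a counterexample.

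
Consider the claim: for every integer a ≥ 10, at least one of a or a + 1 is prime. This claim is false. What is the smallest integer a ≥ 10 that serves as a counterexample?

a = 14

We need the least integer a ≥ 10 for which a, a + 1 are both composite.
For a = 10, 11, 12, 13 the conclusion holds.
a = 14: 14 = 2 × 7; 15 = 3 × 5 — both composite.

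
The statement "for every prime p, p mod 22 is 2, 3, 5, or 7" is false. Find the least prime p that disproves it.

A counterexample is any prime p such that the claim fails; we check each in order.
p = 2: 2 mod 22 = 2.
p = 3: 3 mod 22 = 3.
p = 5: 5 mod 22 = 5.
p = 7: 7 mod 22 = 7.
p = 11: 11 mod 22 = 11 — not in {2, 3, 5, 7}.
Hence p = 11 is a counterexample.

p = 11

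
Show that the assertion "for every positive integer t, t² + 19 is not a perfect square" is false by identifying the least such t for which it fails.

Check each positive integer t in order until t² + 19 is a perfect square.
t = 1: 1² + 19 = 20, not a perfect square.
t = 2: 2² + 19 = 23, not a perfect square.
t = 3: 3² + 19 = 28, not a perfect square.
t = 4: 4² + 19 = 35, not a perfect square.
t = 5: 5² + 19 = 44, not a perfect square.
t = 6: 6² + 19 = 55, not a perfect square.
t = 7: 7² + 19 = 68, not a perfect square.
t = 8: 8² + 19 = 83, not a perfect square.
t = 9: 9² + 19 = 100 = 10², a perfect square.
Hence t = 9 is a counterexample.

t = 9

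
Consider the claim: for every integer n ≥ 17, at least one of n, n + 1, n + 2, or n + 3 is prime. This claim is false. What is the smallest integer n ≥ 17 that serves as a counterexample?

n = 24

We need the least integer n ≥ 17 for which n, n + 1, n + 2, n + 3 are all composite.
The first 7 eligible values, up to n = 23, all satisfy the conclusion.
n = 24: 24 = 2 × 12; 25 = 5 × 5; 26 = 2 × 13; 27 = 3 × 9 — all composite.
So n = 24 is the smallest counterexample.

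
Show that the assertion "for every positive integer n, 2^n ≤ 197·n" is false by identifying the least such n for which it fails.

The first 11 eligible values, up to n = 11, all satisfy the conclusion.
n = 12: 2^n = 4096 and 197·n = 2364, so 4096 > 2364.

n = 12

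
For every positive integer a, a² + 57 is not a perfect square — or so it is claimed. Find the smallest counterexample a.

a = 1: 1² + 57 = 58, not a perfect square.
a = 2: 2² + 57 = 61, not a perfect square.
a = 3: 3² + 57 = 66, not a perfect square.
a = 4: 4² + 57 = 73, not a perfect square.
a = 5: 5² + 57 = 82, not a perfect square.
a = 6: 6² + 57 = 93, not a perfect square.
a = 7: 7² + 57 = 106, not a perfect square.
a = 8: 8² + 57 = 121 = 11², a perfect square.

a = 8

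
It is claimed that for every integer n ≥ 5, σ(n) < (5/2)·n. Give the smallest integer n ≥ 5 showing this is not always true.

n = 24

A counterexample is any integer n ≥ 5 such that the claim fails; we check each in order.
For n = 5, 6, 7, 8, …, 21, 22, 23 the conclusion holds.
n = 24: σ(24) = 60; 60 ≥ 60.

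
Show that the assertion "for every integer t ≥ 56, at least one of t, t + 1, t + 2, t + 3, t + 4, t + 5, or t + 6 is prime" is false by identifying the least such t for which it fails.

t = 90

A counterexample is any integer t ≥ 56 such that t, t + 1, t + 2, t + 3, t + 4, t + 5, t + 6 are all composite; we check each in order.
For t = 56, 57, 58, 59, …, 87, 88, 89 the conclusion holds.
t = 90: 90 = 2 × 45; 91 = 7 × 13; 92 = 2 × 46; 93 = 3 × 31; 94 = 2 × 47; 95 = 5 × 19; 96 = 2 × 48 — all composite.
Hence t = 90 is a counterexample.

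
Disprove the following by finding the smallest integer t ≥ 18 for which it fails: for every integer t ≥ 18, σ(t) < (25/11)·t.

We need the least integer t ≥ 18 for which the claim fails.
The first 6 eligible values, up to t = 23, all satisfy the conclusion.
t = 24: σ(24) = 60; 60 ≥ 600/11.
So t = 24 is the smallest counterexample.

t = 24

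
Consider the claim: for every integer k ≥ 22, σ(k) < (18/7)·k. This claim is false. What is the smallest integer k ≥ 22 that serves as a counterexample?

We need the least integer k ≥ 22 for which the claim fails.
The first 26 eligible values, up to k = 47, all satisfy the conclusion.
k = 48: σ(48) = 124; 124 ≥ 864/7.
Thus k = 48 disproves the claim, and no smaller k works.

k = 48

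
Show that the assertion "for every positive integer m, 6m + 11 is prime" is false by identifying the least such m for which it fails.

Check each positive integer m in order until 6m + 11 is not prime.
For m = 1, 2, 3 the conclusion holds.
m = 4: 6m + 11 = 35 = 5 × 7, composite.

m = 4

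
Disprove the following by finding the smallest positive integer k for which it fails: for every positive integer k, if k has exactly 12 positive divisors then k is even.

A counterexample is any positive integer k such that k has exactly 12 positive divisors but k is odd; we check each in order.
The first 24 eligible values, up to k = 308, all satisfy the conclusion.
k = 315: divisors of 315: 12 divisors; 315 is odd.

k = 315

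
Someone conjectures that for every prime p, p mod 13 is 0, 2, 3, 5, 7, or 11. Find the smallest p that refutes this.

p = 17

A counterexample is any prime p such that the claim fails; we check each in order.
For p = 2, 3, 5, 7, 11, 13 the conclusion holds.
p = 17: 17 mod 13 = 4 — not in {0, 2, 3, 5, 7, 11}.
Hence p = 17 is a counterexample.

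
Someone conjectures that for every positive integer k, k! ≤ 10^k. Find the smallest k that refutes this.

k = 25

We need the least positive integer k for which k! > 10^k.
For k = 1, 2, 3, 4, …, 22, 23, 24 the conclusion holds.
k = 25: k! = 15511210043330985984000000 and 10^k = 10000000000000000000000000, so 15511210043330985984000000 > 10000000000000000000000000.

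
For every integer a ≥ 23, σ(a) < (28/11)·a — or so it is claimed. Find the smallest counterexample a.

a = 48

A counterexample is any integer a ≥ 23 such that the claim fails; we check each in order.
For a = 23, 24, 25, 26, …, 45, 46, 47 the conclusion holds.
a = 48: σ(48) = 124; 124 ≥ 1344/11.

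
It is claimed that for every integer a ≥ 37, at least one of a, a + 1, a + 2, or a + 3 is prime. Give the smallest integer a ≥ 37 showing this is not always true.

A counterexample is any integer a ≥ 37 such that a, a + 1, a + 2, a + 3 are all composite; we check each in order.
For a = 37, 38, 39, 40, …, 45, 46, 47 the conclusion holds.
a = 48: 48 = 2 × 24; 49 = 7 × 7; 50 = 2 × 25; 51 = 3 × 17 — all composite.
So a = 48 is the smallest counterexample.

a = 48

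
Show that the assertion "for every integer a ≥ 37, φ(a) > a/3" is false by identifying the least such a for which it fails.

We need the least integer a ≥ 37 for which the claim fails.
a = 37: φ(37) = 36 and 37/3 = 37/3, so φ(37) > 37/3.
a = 38: φ(38) = 18 and 38/3 = 38/3, so φ(38) > 38/3.
a = 39: φ(39) = 24 and 39/3 = 13, so φ(39) > 39/3.
a = 40: φ(40) = 16 and 40/3 = 40/3, so φ(40) > 40/3.
a = 41: φ(41) = 40 and 41/3 = 41/3, so φ(41) > 41/3.
a = 42: φ(42) = 12 and 42/3 = 14, so φ(42) ≤ 42/3.
Thus a = 42 disproves the claim, and no smaller a works.

a = 42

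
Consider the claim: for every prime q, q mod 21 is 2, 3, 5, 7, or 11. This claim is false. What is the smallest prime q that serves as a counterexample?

We need the least prime q for which the claim fails.
For q = 2, 3, 5, 7, 11 the conclusion holds.
q = 13: 13 mod 21 = 13 — not in {2, 3, 5, 7, 11}.
Hence q = 13 is a counterexample.

q = 13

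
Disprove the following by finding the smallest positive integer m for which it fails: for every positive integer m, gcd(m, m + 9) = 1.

We need the least positive integer m for which gcd(m, m + 9) > 1.
m = 1: gcd(1, 10) = 1.
m = 2: gcd(2, 11) = 1.
m = 3: gcd(3, 12) = 3.
Thus m = 3 disproves the claim, and no smaller m works.

m = 3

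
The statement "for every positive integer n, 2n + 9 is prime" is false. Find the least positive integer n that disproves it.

n = 3

n = 1: 2n + 9 = 11, prime.
n = 2: 2n + 9 = 13, prime.
n = 3: 2n + 9 = 15 = 3 × 5, composite.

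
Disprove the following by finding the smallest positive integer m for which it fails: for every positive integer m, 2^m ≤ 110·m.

m = 11

The first 10 eligible values, up to m = 10, all satisfy the conclusion.
m = 11: 2^m = 2048 and 110·m = 1210, so 2048 > 1210.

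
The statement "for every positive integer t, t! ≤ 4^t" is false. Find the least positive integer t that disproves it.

t = 9

A counterexample is any positive integer t such that t! > 4^t; we check each in order.
t = 1: t! = 1 and 4^t = 4, so 1 ≤ 4.
t = 2: t! = 2 and 4^t = 16, so 2 ≤ 16.
t = 3: t! = 6 and 4^t = 64, so 6 ≤ 64.
t = 4: t! = 24 and 4^t = 256, so 24 ≤ 256.
t = 5: t! = 120 and 4^t = 1024, so 120 ≤ 1024.
t = 6: t! = 720 and 4^t = 4096, so 720 ≤ 4096.
t = 7: t! = 5040 and 4^t = 16384, so 5040 ≤ 16384.
t = 8: t! = 40320 and 4^t = 65536, so 40320 ≤ 65536.
t = 9: t! = 362880 and 4^t = 262144, so 362880 > 262144.
Thus t = 9 disproves the claim, and no smaller t works.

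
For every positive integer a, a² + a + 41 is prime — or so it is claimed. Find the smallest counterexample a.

a = 40

A counterexample is any positive integer a such that a² + a + 41 is not prime; we check each in order.
For a = 1, 2, 3, 4, …, 37, 38, 39 the conclusion holds.
a = 40: a² + a + 41 = 1681 = 41 × 41, composite.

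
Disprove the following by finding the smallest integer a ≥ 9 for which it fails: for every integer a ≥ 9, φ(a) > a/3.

We need the least integer a ≥ 9 for which the claim fails.
a = 9: φ(9) = 6 and 9/3 = 3, so φ(9) > 9/3.
a = 10: φ(10) = 4 and 10/3 = 10/3, so φ(10) > 10/3.
a = 11: φ(11) = 10 and 11/3 = 11/3, so φ(11) > 11/3.
a = 12: φ(12) = 4 and 12/3 = 4, so φ(12) ≤ 12/3.

a = 12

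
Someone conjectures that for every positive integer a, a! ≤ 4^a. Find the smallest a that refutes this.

We need the least positive integer a for which a! > 4^a.
The first 8 eligible values, up to a = 8, all satisfy the conclusion.
a = 9: a! = 362880 and 4^a = 262144, so 362880 > 262144.

a = 9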